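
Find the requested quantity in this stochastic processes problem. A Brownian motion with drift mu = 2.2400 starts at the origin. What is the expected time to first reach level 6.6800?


Expected first passage time = a/mu
= 6.6800/2.2400
= 2.9821

2.9821


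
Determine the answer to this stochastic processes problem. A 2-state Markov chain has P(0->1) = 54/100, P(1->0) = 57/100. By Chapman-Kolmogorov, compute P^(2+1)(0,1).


P^3 = P^2 * P^1
Computing via matrix multiplication of the transition matrix.
Entry (0,1) of P^3 = 0.4871

0.4871


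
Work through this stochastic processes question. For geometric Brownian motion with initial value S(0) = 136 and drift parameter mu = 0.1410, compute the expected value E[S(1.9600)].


E[S(t)] = S(0) * exp(mu * t)
= 136 * exp(0.1410 * 1.9600)
= 136 * 1.3183
= 179.2918

179.2918


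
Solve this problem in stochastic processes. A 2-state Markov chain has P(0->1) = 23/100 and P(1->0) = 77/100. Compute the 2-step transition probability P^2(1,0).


Computing P^2 by matrix multiplication.
P = [[0.7700, 0.2300], [0.7700, 0.2300]]
After raising P to the power 2:
P^2(1,0) = 0.7700

0.7700


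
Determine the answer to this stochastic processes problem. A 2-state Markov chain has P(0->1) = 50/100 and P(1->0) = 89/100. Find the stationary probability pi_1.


Stationary distribution: pi_0 = p10/(p01+p10), pi_1 = p01/(p01+p10)
p01 = 0.5000, p10 = 0.8900
pi_1 = 0.3597

0.3597


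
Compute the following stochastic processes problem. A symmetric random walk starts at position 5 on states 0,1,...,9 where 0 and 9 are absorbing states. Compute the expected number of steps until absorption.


For symmetric RW on 0,...,N with absorbing barriers, E(i) = i*(N-i)
E(5) = 5 * 4 = 20

20


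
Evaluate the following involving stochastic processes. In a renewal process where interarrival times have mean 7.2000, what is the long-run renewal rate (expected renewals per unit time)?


Long-run renewal rate = 1/E(X)
= 1/7.2000
= 0.1389

0.1389


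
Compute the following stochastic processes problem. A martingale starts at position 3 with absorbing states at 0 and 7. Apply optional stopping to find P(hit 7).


By optional stopping theorem: E(M at tau) = M(0) = 3
P(hit 7)*7 + P(hit 0)*0 = 3
P(hit 7) = (3 - 0)/(7 - 0) = 3/7 = 0.4286

0.4286


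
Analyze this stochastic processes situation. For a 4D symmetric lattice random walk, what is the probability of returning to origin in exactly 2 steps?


P(return in 2 steps) = P(reverse first step) = 1/(2d)
= 1/8
= 0.1250

0.1250


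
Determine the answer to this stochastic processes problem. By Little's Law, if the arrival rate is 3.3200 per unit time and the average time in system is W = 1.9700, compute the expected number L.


Little's Law: L = lambda * W
= 3.3200 * 1.9700
= 6.5404

6.5404


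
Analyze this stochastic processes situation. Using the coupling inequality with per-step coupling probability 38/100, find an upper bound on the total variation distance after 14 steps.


TV distance bound <= (1-delta)^n
= (1 - 0.3800)^14
= 0.6200^14
= 0.0012

0.0012


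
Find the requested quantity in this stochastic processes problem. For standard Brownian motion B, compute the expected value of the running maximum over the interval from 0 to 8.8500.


E(max B(s)) = sqrt(2t/pi)
= sqrt(2*8.8500/pi)
= sqrt(5.6341)
= 2.3736

2.3736


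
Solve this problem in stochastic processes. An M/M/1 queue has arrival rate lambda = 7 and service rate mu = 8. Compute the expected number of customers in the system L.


rho = 7/8 = 0.8750
L = rho/(1-rho)
= 0.8750/0.1250
= 7.0000

7.0000


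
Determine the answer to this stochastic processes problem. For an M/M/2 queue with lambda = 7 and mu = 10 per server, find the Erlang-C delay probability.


a = lambda/mu = 0.7000
rho = a/c = 0.3500
Erlang-C formula applied:
C(c,a) = 0.1815

0.1815


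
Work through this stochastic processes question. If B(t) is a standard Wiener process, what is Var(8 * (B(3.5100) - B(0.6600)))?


Var(alpha*(B(t)-B(s))) = alpha^2 * (t-s)
= 8^2 * (3.5100 - 0.6600)
= 64 * 2.8500
= 182.4000

182.4000


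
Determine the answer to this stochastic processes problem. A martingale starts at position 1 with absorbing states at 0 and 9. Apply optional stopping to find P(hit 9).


By optional stopping theorem: E(M at tau) = M(0) = 1
P(hit 9)*9 + P(hit 0)*0 = 1
P(hit 9) = (1 - 0)/(9 - 0) = 1/9 = 0.1111

0.1111


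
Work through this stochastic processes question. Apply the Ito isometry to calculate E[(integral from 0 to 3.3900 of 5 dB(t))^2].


By Ito isometry: E[(int f dB)^2] = int f^2 dt
= 5^2 * 3.3900
= 25 * 3.3900 = 84.7500

84.7500


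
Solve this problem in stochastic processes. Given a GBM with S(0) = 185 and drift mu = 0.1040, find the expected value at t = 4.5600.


E[S(t)] = S(0) * exp(mu * t)
= 185 * exp(0.1040 * 4.5600)
= 185 * 1.6068
= 297.2566

297.2566


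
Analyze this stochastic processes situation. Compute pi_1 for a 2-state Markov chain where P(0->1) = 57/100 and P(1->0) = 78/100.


Stationary distribution: pi_0 = p10/(p01+p10), pi_1 = p01/(p01+p10)
p01 = 0.5700, p10 = 0.7800
pi_1 = 0.4222

0.4222


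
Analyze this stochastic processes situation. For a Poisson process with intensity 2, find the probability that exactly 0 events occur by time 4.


P(N(t)=k) = (lambda*t)^k * exp(-lambda*t) / k!
lambda*t = 8
= 8^0 * exp(-8) / 0!
= 1 * 3.3546e-04 / 1
= 3.3546e-04

3.3546e-04


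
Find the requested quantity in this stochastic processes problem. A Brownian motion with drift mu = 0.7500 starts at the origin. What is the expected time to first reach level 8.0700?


Expected first passage time = a/mu
= 8.0700/0.7500
= 10.7600

10.7600


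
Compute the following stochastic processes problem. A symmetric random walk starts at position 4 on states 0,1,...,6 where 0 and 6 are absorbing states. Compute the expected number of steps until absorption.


For symmetric RW on 0,...,N with absorbing barriers, E(i) = i*(N-i)
E(4) = 4 * 2 = 8

8


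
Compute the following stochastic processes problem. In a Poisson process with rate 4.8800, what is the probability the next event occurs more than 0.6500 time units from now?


P(X > t) = exp(-lambda * t)
= exp(-4.8800 * 0.6500)
= exp(-3.1720) = 0.0419

0.0419


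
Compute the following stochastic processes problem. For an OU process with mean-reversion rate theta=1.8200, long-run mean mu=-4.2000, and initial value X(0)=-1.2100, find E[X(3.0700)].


E[X(t)] = mu + (X(0) - mu)*exp(-theta*t)
= -4.2000 + (-1.2100 - -4.2000)*exp(-1.8200*3.0700)
= -4.2000 + 2.9900 * 0.0037
= -4.1888

-4.1888


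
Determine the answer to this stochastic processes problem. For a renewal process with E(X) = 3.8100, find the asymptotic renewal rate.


Long-run renewal rate = 1/E(X)
= 1/3.8100
= 0.2625

0.2625


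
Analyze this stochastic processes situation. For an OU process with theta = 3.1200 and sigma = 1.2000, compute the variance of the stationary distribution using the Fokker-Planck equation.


Stationary variance = sigma^2 / (2*theta)
= 1.2000^2 / (2*3.1200)
= 1.4400 / 6.2400
= 0.2308

0.2308


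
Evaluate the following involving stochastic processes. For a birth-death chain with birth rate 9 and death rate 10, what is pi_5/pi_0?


For birth-death process, pi_n/pi_0 = (lambda/mu)^n
= (9/10)^5
= 0.5905

0.5905


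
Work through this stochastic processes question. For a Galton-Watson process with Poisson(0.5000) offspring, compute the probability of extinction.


Since mu = 0.5000 <= 1, extinction probability = 1.

1.0000


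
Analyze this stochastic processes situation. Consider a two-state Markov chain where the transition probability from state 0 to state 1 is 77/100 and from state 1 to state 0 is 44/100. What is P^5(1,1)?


Computing P^5 by matrix multiplication.
P = [[0.2300, 0.7700], [0.4400, 0.5600]]
After raising P to the power 5:
P^5(1,1) = 0.6362

0.6362


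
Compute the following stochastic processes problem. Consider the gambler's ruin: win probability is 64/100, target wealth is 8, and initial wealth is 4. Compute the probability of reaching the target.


Gambler's ruin formula:
r = q/p = 0.3600/0.6400 = 0.5625
P(win) = (1 - r^i)/(1 - r^N)
= (1 - 0.5625^4)/(1 - 0.5625^8)
= 0.9090

0.9090


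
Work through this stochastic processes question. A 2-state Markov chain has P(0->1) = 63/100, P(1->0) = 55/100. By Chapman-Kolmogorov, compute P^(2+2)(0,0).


P^4 = P^2 * P^2
Computing via matrix multiplication of the transition matrix.
Entry (0,0) of P^4 = 0.4667

0.4667


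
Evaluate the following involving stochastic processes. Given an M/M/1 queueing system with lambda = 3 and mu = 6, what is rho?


rho = lambda/mu
= 3/6
= 0.5000

0.5000


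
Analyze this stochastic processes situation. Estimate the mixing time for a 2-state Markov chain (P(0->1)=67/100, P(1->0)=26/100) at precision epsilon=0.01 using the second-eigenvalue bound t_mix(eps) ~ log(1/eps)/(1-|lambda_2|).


lambda_2 = |1 - p01 - p10| = |1 - 0.6700 - 0.2600| = 0.0700
t_mix ~ log(1/eps)/(1 - |lambda_2|)
= log(100)/(1 - 0.0700) = 4.6052/0.9300
= 4.9518

4.9518


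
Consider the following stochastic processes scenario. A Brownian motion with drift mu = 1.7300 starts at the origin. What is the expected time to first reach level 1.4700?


Expected first passage time = a/mu
= 1.4700/1.7300
= 0.8497

0.8497


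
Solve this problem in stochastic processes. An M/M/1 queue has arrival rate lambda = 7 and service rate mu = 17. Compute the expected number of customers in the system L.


rho = 7/17 = 0.4118
L = rho/(1-rho)
= 0.4118/0.5882
= 0.7000

0.7000


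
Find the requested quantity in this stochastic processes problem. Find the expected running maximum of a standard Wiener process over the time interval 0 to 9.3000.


E(max B(s)) = sqrt(2t/pi)
= sqrt(2*9.3000/pi)
= sqrt(5.9206)
= 2.4332

2.4332


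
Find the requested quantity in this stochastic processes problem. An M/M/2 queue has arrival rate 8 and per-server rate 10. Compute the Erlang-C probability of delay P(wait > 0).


a = lambda/mu = 0.8000
rho = a/c = 0.4000
Erlang-C formula applied:
C(c,a) = 0.2286

0.2286


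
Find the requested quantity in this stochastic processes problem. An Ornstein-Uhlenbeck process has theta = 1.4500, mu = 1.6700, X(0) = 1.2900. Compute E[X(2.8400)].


E[X(t)] = mu + (X(0) - mu)*exp(-theta*t)
= 1.6700 + (1.2900 - 1.6700)*exp(-1.4500*2.8400)
= 1.6700 + -0.3800 * 0.0163
= 1.6638

1.6638


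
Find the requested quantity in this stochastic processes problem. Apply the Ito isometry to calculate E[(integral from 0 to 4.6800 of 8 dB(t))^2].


By Ito isometry: E[(int f dB)^2] = int f^2 dt
= 8^2 * 4.6800
= 64 * 4.6800 = 299.5200

299.5200


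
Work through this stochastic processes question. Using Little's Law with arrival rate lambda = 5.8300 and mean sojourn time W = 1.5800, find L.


Little's Law: L = lambda * W
= 5.8300 * 1.5800
= 9.2114

9.2114


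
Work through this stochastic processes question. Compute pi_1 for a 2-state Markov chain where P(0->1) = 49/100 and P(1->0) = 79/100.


Stationary distribution: pi_0 = p10/(p01+p10), pi_1 = p01/(p01+p10)
p01 = 0.4900, p10 = 0.7900
pi_1 = 0.3828

0.3828


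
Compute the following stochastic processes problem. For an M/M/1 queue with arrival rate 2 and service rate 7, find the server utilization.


rho = lambda/mu
= 2/7
= 0.2857

0.2857


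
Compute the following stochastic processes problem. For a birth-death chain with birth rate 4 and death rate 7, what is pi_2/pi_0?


For birth-death process, pi_n/pi_0 = (lambda/mu)^n
= (4/7)^2
= 0.3265

0.3265


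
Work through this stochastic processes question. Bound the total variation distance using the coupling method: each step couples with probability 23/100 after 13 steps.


TV distance bound <= (1-delta)^n
= (1 - 0.2300)^13
= 0.7700^13
= 0.0334

0.0334


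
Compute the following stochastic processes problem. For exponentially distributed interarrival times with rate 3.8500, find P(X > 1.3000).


P(X > t) = exp(-lambda * t)
= exp(-3.8500 * 1.3000)
= exp(-5.0050) = 0.0067

0.0067


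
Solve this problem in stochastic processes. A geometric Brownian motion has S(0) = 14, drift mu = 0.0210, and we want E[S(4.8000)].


E[S(t)] = S(0) * exp(mu * t)
= 14 * exp(0.0210 * 4.8000)
= 14 * 1.1061
= 15.4848

15.4848


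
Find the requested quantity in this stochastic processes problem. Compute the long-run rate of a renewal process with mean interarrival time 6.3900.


Long-run renewal rate = 1/E(X)
= 1/6.3900
= 0.1565

0.1565


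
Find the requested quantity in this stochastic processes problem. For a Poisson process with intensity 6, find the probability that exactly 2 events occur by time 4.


P(N(t)=k) = (lambda*t)^k * exp(-lambda*t) / k!
lambda*t = 24
= 24^2 * exp(-24) / 2!
= 576 * 3.7751e-11 / 2
= 1.0872e-08

1.0872e-08


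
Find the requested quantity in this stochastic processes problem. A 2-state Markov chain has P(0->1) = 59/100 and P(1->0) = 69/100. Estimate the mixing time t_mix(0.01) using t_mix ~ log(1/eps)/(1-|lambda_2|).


lambda_2 = |1 - p01 - p10| = |1 - 0.5900 - 0.6900| = 0.2800
t_mix ~ log(1/eps)/(1 - |lambda_2|)
= log(100)/(1 - 0.2800) = 4.6052/0.7200
= 6.3961

6.3961


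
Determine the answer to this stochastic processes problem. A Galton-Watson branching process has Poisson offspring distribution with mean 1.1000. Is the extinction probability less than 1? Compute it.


Since mu = 1.1000 > 1, extinction prob q < 1.
Solve s = exp(mu*(s-1)) iteratively.
q = 0.8239

0.8239


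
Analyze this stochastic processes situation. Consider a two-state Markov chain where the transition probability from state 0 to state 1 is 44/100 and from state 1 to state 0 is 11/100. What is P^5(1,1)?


Computing P^5 by matrix multiplication.
P = [[0.5600, 0.4400], [0.1100, 0.8900]]
After raising P to the power 5:
P^5(1,1) = 0.8037

0.8037


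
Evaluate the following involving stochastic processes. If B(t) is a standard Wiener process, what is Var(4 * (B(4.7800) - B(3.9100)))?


Var(alpha*(B(t)-B(s))) = alpha^2 * (t-s)
= 4^2 * (4.7800 - 3.9100)
= 16 * 0.8700
= 13.9200

13.9200


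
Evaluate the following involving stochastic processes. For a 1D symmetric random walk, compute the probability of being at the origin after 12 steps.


P(S(12) = 0) = C(12,6) / 4^6
= 924 / 4096
= 0.2256

0.2256


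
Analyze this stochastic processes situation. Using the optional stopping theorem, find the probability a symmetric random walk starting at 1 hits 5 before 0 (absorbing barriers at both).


By optional stopping theorem: E(M at tau) = M(0) = 1
P(hit 5)*5 + P(hit 0)*0 = 1
P(hit 5) = (1 - 0)/(5 - 0) = 1/5 = 0.2000

0.2000


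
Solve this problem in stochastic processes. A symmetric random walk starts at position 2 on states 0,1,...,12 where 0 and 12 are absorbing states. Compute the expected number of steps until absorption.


For symmetric RW on 0,...,N with absorbing barriers, E(i) = i*(N-i)
E(2) = 2 * 10 = 20

20


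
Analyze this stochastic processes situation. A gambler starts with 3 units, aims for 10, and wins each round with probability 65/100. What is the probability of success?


Gambler's ruin formula:
r = q/p = 0.3500/0.6500 = 0.5385
P(win) = (1 - r^i)/(1 - r^N)
= (1 - 0.5385^3)/(1 - 0.5385^10)
= 0.8456

0.8456


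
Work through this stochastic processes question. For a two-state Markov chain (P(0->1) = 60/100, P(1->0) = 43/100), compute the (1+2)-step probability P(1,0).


P^3 = P^1 * P^2
Computing via matrix multiplication of the transition matrix.
Entry (1,0) of P^3 = 0.4175

0.4175


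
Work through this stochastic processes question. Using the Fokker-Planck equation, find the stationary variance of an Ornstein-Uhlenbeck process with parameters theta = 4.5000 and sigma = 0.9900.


Stationary variance = sigma^2 / (2*theta)
= 0.9900^2 / (2*4.5000)
= 0.9801 / 9.0000
= 0.1089

0.1089


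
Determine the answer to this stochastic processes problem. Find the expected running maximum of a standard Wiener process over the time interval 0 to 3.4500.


E(max B(s)) = sqrt(2t/pi)
= sqrt(2*3.4500/pi)
= sqrt(2.1963)
= 1.4820

1.4820


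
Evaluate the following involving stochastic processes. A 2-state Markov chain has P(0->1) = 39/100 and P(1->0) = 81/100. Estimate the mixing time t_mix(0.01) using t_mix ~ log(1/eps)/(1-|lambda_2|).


lambda_2 = |1 - p01 - p10| = |1 - 0.3900 - 0.8100| = 0.2000
t_mix ~ log(1/eps)/(1 - |lambda_2|)
= log(100)/(1 - 0.2000) = 4.6052/0.8000
= 5.7565

5.7565


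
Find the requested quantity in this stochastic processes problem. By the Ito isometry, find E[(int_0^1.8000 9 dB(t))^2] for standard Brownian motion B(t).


By Ito isometry: E[(int f dB)^2] = int f^2 dt
= 9^2 * 1.8000
= 81 * 1.8000 = 145.8000

145.8000


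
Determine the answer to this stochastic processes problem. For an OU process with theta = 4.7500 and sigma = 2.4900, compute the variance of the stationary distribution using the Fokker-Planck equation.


Stationary variance = sigma^2 / (2*theta)
= 2.4900^2 / (2*4.7500)
= 6.2001 / 9.5000
= 0.6526

0.6526


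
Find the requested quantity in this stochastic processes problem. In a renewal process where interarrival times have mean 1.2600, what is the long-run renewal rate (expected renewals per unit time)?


Long-run renewal rate = 1/E(X)
= 1/1.2600
= 0.7937

0.7937


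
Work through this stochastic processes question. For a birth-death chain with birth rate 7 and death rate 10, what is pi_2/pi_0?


For birth-death process, pi_n/pi_0 = (lambda/mu)^n
= (7/10)^2
= 0.4900

0.4900


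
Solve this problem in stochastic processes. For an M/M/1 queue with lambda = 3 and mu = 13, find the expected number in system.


rho = 3/13 = 0.2308
L = rho/(1-rho)
= 0.2308/0.7692
= 0.3000

0.3000


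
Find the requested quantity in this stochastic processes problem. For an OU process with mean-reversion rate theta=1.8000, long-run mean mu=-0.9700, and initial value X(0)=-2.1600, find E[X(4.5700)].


E[X(t)] = mu + (X(0) - mu)*exp(-theta*t)
= -0.9700 + (-2.1600 - -0.9700)*exp(-1.8000*4.5700)
= -0.9700 + -1.1900 * 2.6760e-04
= -0.9703

-0.9703


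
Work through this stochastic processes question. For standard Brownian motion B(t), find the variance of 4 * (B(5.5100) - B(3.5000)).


Var(alpha*(B(t)-B(s))) = alpha^2 * (t-s)
= 4^2 * (5.5100 - 3.5000)
= 16 * 2.0100
= 32.1600

32.1600


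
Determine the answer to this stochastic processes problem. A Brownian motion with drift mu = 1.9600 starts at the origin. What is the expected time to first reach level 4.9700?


Expected first passage time = a/mu
= 4.9700/1.9600
= 2.5357

2.5357


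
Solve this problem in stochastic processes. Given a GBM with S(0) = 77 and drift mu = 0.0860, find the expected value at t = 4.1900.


E[S(t)] = S(0) * exp(mu * t)
= 77 * exp(0.0860 * 4.1900)
= 77 * 1.4338
= 110.4039

110.4039


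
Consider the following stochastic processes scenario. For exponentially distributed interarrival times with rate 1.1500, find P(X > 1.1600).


P(X > t) = exp(-lambda * t)
= exp(-1.1500 * 1.1600)
= exp(-1.3340) = 0.2634

0.2634


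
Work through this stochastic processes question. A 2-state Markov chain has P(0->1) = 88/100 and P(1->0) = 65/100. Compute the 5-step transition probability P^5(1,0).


Computing P^5 by matrix multiplication.
P = [[0.1200, 0.8800], [0.6500, 0.3500]]
After raising P to the power 5:
P^5(1,0) = 0.4426

0.4426


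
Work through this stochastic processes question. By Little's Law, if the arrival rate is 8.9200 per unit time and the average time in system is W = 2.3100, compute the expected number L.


Little's Law: L = lambda * W
= 8.9200 * 2.3100
= 20.6052

20.6052


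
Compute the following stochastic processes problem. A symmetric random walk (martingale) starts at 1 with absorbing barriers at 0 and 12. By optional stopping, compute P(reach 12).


By optional stopping theorem: E(M at tau) = M(0) = 1
P(hit 12)*12 + P(hit 0)*0 = 1
P(hit 12) = (1 - 0)/(12 - 0) = 1/12 = 0.0833

0.0833


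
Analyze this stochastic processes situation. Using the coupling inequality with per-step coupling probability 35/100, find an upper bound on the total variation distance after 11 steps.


TV distance bound <= (1-delta)^n
= (1 - 0.3500)^11
= 0.6500^11
= 0.0088

0.0088


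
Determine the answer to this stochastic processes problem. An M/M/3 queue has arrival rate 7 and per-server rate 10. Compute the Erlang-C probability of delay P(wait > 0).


a = lambda/mu = 0.7000
rho = a/c = 0.2333
Erlang-C formula applied:
C(c,a) = 0.0369

0.0369


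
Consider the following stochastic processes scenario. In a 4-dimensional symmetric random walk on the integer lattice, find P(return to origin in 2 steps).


P(return in 2 steps) = P(reverse first step) = 1/(2d)
= 1/8
= 0.1250

0.1250


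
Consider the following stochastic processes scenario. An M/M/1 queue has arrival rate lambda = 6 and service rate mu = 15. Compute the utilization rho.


rho = lambda/mu
= 6/15
= 0.4000

0.4000


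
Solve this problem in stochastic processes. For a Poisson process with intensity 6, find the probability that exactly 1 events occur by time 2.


P(N(t)=k) = (lambda*t)^k * exp(-lambda*t) / k!
lambda*t = 12
= 12^1 * exp(-12) / 1!
= 12 * 6.1442e-06 / 1
= 7.3731e-05

7.3731e-05


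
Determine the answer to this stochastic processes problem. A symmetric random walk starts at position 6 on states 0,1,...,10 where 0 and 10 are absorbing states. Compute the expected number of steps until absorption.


For symmetric RW on 0,...,N with absorbing barriers, E(i) = i*(N-i)
E(6) = 6 * 4 = 24

24


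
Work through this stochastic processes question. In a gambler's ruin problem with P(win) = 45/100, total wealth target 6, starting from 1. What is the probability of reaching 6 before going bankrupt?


Gambler's ruin formula:
r = q/p = 0.5500/0.4500 = 1.2222
P(win) = (1 - r^i)/(1 - r^N)
= (1 - 1.2222^1)/(1 - 1.2222^6)
= 0.0952

0.0952


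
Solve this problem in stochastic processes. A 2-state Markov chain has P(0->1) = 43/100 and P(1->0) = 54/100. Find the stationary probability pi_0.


Stationary distribution: pi_0 = p10/(p01+p10), pi_1 = p01/(p01+p10)
p01 = 0.4300, p10 = 0.5400
pi_0 = 0.5567

0.5567


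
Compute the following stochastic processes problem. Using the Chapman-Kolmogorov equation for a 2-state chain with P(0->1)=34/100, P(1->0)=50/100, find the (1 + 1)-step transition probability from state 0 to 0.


P^2 = P^1 * P^1
Computing via matrix multiplication of the transition matrix.
Entry (0,0) of P^2 = 0.6056

0.6056


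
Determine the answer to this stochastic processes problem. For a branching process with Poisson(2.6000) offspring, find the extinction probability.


Since mu = 2.6000 > 1, extinction prob q < 1.
Solve s = exp(mu*(s-1)) iteratively.
q = 0.0951

0.0951


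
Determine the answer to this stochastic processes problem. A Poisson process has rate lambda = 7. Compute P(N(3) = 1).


P(N(t)=k) = (lambda*t)^k * exp(-lambda*t) / k!
lambda*t = 21
= 21^1 * exp(-21) / 1!
= 21 * 7.5826e-10 / 1
= 1.5923e-08

1.5923e-08


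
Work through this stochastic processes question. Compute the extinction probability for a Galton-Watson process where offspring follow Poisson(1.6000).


Since mu = 1.6000 > 1, extinction prob q < 1.
Solve s = exp(mu*(s-1)) iteratively.
q = 0.3580

0.3580


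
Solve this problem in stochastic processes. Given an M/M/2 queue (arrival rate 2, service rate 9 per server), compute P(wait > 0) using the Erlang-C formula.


a = lambda/mu = 0.2222
rho = a/c = 0.1111
Erlang-C formula applied:
C(c,a) = 0.0222

0.0222


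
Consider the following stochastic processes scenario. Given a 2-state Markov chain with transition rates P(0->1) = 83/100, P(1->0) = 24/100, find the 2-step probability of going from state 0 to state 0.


Computing P^2 by matrix multiplication.
P = [[0.1700, 0.8300], [0.2400, 0.7600]]
After raising P to the power 2:
P^2(0,0) = 0.2281

0.2281


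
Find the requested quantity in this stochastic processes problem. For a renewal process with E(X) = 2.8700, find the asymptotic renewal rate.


Long-run renewal rate = 1/E(X)
= 1/2.8700
= 0.3484

0.3484


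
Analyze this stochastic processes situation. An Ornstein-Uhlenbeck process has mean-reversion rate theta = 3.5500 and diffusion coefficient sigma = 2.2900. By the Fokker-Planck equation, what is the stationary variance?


Stationary variance = sigma^2 / (2*theta)
= 2.2900^2 / (2*3.5500)
= 5.2441 / 7.1000
= 0.7386

0.7386


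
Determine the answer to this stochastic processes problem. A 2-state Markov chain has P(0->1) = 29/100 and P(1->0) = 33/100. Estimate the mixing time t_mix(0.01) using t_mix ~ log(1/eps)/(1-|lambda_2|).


lambda_2 = |1 - p01 - p10| = |1 - 0.2900 - 0.3300| = 0.3800
t_mix ~ log(1/eps)/(1 - |lambda_2|)
= log(100)/(1 - 0.3800) = 4.6052/0.6200
= 7.4277

7.4277


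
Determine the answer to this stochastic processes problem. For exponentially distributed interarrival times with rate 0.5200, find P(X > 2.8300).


P(X > t) = exp(-lambda * t)
= exp(-0.5200 * 2.8300)
= exp(-1.4716) = 0.2296

0.2296


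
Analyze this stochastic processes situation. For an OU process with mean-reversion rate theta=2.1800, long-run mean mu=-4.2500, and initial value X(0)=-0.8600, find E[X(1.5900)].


E[X(t)] = mu + (X(0) - mu)*exp(-theta*t)
= -4.2500 + (-0.8600 - -4.2500)*exp(-2.1800*1.5900)
= -4.2500 + 3.3900 * 0.0312
= -4.1441

-4.1441


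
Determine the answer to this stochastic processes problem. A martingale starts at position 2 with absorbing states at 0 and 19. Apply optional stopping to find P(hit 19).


By optional stopping theorem: E(M at tau) = M(0) = 2
P(hit 19)*19 + P(hit 0)*0 = 2
P(hit 19) = (2 - 0)/(19 - 0) = 2/19 = 0.1053

0.1053


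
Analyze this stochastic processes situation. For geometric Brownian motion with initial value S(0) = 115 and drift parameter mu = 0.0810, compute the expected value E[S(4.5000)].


E[S(t)] = S(0) * exp(mu * t)
= 115 * exp(0.0810 * 4.5000)
= 115 * 1.4398
= 165.5763

165.5763


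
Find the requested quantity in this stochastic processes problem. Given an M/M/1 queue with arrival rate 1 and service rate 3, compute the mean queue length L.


rho = 1/3 = 0.3333
L = rho/(1-rho)
= 0.3333/0.6667
= 0.5000

0.5000


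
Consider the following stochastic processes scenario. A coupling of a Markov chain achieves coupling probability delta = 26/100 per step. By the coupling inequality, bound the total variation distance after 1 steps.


TV distance bound <= (1-delta)^n
= (1 - 0.2600)^1
= 0.7400^1
= 0.7400

0.7400


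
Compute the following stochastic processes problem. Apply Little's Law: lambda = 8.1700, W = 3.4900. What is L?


Little's Law: L = lambda * W
= 8.1700 * 3.4900
= 28.5133

28.5133


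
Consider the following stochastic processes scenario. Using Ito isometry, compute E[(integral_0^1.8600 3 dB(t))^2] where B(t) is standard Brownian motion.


By Ito isometry: E[(int f dB)^2] = int f^2 dt
= 3^2 * 1.8600
= 9 * 1.8600 = 16.7400

16.7400


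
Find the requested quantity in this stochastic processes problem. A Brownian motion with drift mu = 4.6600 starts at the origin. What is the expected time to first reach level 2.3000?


Expected first passage time = a/mu
= 2.3000/4.6600
= 0.4936

0.4936


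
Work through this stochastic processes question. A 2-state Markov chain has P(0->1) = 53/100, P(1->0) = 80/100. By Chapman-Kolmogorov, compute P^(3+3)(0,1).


P^6 = P^3 * P^3
Computing via matrix multiplication of the transition matrix.
Entry (0,1) of P^6 = 0.3980

0.3980


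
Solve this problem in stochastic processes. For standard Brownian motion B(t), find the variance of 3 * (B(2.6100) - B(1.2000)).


Var(alpha*(B(t)-B(s))) = alpha^2 * (t-s)
= 3^2 * (2.6100 - 1.2000)
= 9 * 1.4100
= 12.6900

12.6900


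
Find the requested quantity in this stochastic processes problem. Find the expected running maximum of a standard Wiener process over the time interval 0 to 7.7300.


E(max B(s)) = sqrt(2t/pi)
= sqrt(2*7.7300/pi)
= sqrt(4.9211)
= 2.2183

2.2183


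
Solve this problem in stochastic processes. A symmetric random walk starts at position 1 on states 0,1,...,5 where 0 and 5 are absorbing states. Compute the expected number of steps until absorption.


For symmetric RW on 0,...,N with absorbing barriers, E(i) = i*(N-i)
E(1) = 1 * 4 = 4

4


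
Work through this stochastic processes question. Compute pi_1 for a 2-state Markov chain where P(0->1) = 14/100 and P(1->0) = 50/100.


Stationary distribution: pi_0 = p10/(p01+p10), pi_1 = p01/(p01+p10)
p01 = 0.1400, p10 = 0.5000
pi_1 = 0.2188

0.2188


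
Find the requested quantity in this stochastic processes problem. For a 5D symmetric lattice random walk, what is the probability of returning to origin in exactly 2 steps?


P(return in 2 steps) = P(reverse first step) = 1/(2d)
= 1/10
= 0.1000

0.1000


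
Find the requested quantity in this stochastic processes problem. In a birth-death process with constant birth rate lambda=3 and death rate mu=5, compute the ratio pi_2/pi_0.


For birth-death process, pi_n/pi_0 = (lambda/mu)^n
= (3/5)^2
= 0.3600

0.3600


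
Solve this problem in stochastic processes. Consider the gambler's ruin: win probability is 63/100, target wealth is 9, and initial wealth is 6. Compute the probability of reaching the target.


Gambler's ruin formula:
r = q/p = 0.3700/0.6300 = 0.5873
P(win) = (1 - r^i)/(1 - r^N)
= (1 - 0.5873^6)/(1 - 0.5873^9)
= 0.9670

0.9670


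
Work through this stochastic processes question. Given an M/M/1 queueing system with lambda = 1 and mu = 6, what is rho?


rho = lambda/mu
= 1/6
= 0.1667

0.1667


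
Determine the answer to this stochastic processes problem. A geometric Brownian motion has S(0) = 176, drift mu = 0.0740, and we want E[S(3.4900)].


E[S(t)] = S(0) * exp(mu * t)
= 176 * exp(0.0740 * 3.4900)
= 176 * 1.2947
= 227.8629

227.8629


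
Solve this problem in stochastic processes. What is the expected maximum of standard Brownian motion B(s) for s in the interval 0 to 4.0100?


E(max B(s)) = sqrt(2t/pi)
= sqrt(2*4.0100/pi)
= sqrt(2.5528)
= 1.5978

1.5978


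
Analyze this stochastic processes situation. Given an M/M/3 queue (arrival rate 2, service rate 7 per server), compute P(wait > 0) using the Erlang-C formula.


a = lambda/mu = 0.2857
rho = a/c = 0.0952
Erlang-C formula applied:
C(c,a) = 0.0032

0.0032


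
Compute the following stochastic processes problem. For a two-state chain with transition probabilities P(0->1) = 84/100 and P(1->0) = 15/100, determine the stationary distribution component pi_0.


Stationary distribution: pi_0 = p10/(p01+p10), pi_1 = p01/(p01+p10)
p01 = 0.8400, p10 = 0.1500
pi_0 = 0.1515

0.1515


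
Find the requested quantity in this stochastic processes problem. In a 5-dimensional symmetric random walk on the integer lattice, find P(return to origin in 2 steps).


P(return in 2 steps) = P(reverse first step) = 1/(2d)
= 1/10
= 0.1000

0.1000


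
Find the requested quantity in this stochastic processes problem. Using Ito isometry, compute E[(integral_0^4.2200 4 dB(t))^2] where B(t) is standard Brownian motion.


By Ito isometry: E[(int f dB)^2] = int f^2 dt
= 4^2 * 4.2200
= 16 * 4.2200 = 67.5200

67.5200


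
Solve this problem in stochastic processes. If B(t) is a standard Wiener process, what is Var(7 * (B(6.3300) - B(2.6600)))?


Var(alpha*(B(t)-B(s))) = alpha^2 * (t-s)
= 7^2 * (6.3300 - 2.6600)
= 49 * 3.6700
= 179.8300

179.8300


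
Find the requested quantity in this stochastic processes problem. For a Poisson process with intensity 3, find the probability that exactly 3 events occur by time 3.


P(N(t)=k) = (lambda*t)^k * exp(-lambda*t) / k!
lambda*t = 9
= 9^3 * exp(-9) / 3!
= 729 * 1.2341e-04 / 6
= 0.0150

0.0150


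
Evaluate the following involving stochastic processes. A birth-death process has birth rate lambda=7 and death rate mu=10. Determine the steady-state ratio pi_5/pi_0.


For birth-death process, pi_n/pi_0 = (lambda/mu)^n
= (7/10)^5
= 0.1681

0.1681


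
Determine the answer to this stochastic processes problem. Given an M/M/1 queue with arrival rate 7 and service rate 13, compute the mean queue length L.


rho = 7/13 = 0.5385
L = rho/(1-rho)
= 0.5385/0.4615
= 1.1667

1.1667


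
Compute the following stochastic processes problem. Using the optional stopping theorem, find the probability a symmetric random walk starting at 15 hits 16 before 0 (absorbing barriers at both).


By optional stopping theorem: E(M at tau) = M(0) = 15
P(hit 16)*16 + P(hit 0)*0 = 15
P(hit 16) = (15 - 0)/(16 - 0) = 15/16 = 0.9375

0.9375


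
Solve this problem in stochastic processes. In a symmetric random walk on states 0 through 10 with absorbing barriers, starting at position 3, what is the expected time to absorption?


For symmetric RW on 0,...,N with absorbing barriers, E(i) = i*(N-i)
E(3) = 3 * 7 = 21

21


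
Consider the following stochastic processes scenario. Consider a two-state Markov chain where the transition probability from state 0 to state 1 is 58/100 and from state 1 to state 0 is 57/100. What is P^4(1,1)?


Computing P^4 by matrix multiplication.
P = [[0.4200, 0.5800], [0.5700, 0.4300]]
After raising P to the power 4:
P^4(1,1) = 0.5046

0.5046


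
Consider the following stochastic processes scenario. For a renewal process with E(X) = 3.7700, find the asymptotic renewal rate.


Long-run renewal rate = 1/E(X)
= 1/3.7700
= 0.2653

0.2653


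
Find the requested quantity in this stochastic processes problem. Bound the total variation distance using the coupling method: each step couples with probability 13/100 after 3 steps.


TV distance bound <= (1-delta)^n
= (1 - 0.1300)^3
= 0.8700^3
= 0.6585

0.6585


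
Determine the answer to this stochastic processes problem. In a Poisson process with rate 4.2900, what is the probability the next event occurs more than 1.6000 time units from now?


P(X > t) = exp(-lambda * t)
= exp(-4.2900 * 1.6000)
= exp(-6.8640) = 0.0010

0.0010


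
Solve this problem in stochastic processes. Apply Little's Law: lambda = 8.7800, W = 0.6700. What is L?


Little's Law: L = lambda * W
= 8.7800 * 0.6700
= 5.8826

5.8826


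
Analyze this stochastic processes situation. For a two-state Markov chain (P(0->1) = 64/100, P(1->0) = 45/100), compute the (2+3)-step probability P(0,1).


P^5 = P^2 * P^3
Computing via matrix multiplication of the transition matrix.
Entry (0,1) of P^5 = 0.5872

0.5872


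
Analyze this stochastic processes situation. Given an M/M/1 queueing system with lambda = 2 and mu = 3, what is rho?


rho = lambda/mu
= 2/3
= 0.6667

0.6667


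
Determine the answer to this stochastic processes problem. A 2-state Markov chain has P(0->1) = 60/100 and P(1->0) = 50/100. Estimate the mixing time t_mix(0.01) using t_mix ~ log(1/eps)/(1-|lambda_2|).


lambda_2 = |1 - p01 - p10| = |1 - 0.6000 - 0.5000| = 0.1000
t_mix ~ log(1/eps)/(1 - |lambda_2|)
= log(100)/(1 - 0.1000) = 4.6052/0.9000
= 5.1169

5.1169


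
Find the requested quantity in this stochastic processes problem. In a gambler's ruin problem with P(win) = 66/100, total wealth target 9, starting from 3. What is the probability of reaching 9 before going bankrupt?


Gambler's ruin formula:
r = q/p = 0.3400/0.6600 = 0.5152
P(win) = (1 - r^i)/(1 - r^N)
= (1 - 0.5152^3)/(1 - 0.5152^9)
= 0.8655

0.8655


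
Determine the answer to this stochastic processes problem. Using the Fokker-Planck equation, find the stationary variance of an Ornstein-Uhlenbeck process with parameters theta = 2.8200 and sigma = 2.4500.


Stationary variance = sigma^2 / (2*theta)
= 2.4500^2 / (2*2.8200)
= 6.0025 / 5.6400
= 1.0643

1.0643


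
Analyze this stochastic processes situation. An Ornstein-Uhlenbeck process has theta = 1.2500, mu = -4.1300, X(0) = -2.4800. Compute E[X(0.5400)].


E[X(t)] = mu + (X(0) - mu)*exp(-theta*t)
= -4.1300 + (-2.4800 - -4.1300)*exp(-1.2500*0.5400)
= -4.1300 + 1.6500 * 0.5092
= -3.2899

-3.2899


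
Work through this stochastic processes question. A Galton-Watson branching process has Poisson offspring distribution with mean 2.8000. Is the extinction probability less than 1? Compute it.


Since mu = 2.8000 > 1, extinction prob q < 1.
Solve s = exp(mu*(s-1)) iteratively.
q = 0.0750

0.0750


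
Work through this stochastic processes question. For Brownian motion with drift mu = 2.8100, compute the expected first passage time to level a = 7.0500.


Expected first passage time = a/mu
= 7.0500/2.8100
= 2.5089

2.5089


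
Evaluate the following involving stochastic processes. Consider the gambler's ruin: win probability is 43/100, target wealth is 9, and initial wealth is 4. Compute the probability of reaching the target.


Gambler's ruin formula:
r = q/p = 0.5700/0.4300 = 1.3256
P(win) = (1 - r^i)/(1 - r^N)
= (1 - 1.3256^4)/(1 - 1.3256^9)
= 0.1794

0.1794


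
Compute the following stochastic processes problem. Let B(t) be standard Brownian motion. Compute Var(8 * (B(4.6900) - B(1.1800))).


Var(alpha*(B(t)-B(s))) = alpha^2 * (t-s)
= 8^2 * (4.6900 - 1.1800)
= 64 * 3.5100
= 224.6400

224.6400


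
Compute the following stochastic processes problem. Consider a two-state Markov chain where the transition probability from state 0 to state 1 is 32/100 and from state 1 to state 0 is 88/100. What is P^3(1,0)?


Computing P^3 by matrix multiplication.
P = [[0.6800, 0.3200], [0.8800, 0.1200]]
After raising P to the power 3:
P^3(1,0) = 0.7392

0.7392


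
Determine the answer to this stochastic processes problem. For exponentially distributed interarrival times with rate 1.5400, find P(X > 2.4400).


P(X > t) = exp(-lambda * t)
= exp(-1.5400 * 2.4400)
= exp(-3.7576) = 0.0233

0.0233


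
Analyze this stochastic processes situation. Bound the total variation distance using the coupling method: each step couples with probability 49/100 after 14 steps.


TV distance bound <= (1-delta)^n
= (1 - 0.4900)^14
= 0.5100^14
= 8.0535e-05

8.0535e-05


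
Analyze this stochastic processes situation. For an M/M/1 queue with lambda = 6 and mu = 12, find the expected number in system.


rho = 6/12 = 0.5000
L = rho/(1-rho)
= 0.5000/0.5000
= 1.0000

1.0000


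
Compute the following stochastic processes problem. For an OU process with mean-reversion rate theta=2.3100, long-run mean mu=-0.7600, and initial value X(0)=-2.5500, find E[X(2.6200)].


E[X(t)] = mu + (X(0) - mu)*exp(-theta*t)
= -0.7600 + (-2.5500 - -0.7600)*exp(-2.3100*2.6200)
= -0.7600 + -1.7900 * 0.0024
= -0.7642

-0.7642


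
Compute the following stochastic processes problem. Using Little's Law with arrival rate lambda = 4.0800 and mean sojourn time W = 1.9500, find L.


Little's Law: L = lambda * W
= 4.0800 * 1.9500
= 7.9560

7.9560


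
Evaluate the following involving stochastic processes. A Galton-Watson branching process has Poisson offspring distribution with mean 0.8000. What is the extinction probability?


Since mu = 0.8000 <= 1, extinction probability = 1.

1.0000


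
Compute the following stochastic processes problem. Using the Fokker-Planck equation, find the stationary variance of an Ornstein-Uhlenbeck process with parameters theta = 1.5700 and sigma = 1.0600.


Stationary variance = sigma^2 / (2*theta)
= 1.0600^2 / (2*1.5700)
= 1.1236 / 3.1400
= 0.3578

0.3578


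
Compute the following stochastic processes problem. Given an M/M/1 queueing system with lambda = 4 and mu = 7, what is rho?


rho = lambda/mu
= 4/7
= 0.5714

0.5714


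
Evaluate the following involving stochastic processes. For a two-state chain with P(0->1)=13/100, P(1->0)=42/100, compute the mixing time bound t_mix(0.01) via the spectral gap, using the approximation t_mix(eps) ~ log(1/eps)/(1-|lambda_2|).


lambda_2 = |1 - p01 - p10| = |1 - 0.1300 - 0.4200| = 0.4500
t_mix ~ log(1/eps)/(1 - |lambda_2|)
= log(100)/(1 - 0.4500) = 4.6052/0.5500
= 8.3730

8.3730
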